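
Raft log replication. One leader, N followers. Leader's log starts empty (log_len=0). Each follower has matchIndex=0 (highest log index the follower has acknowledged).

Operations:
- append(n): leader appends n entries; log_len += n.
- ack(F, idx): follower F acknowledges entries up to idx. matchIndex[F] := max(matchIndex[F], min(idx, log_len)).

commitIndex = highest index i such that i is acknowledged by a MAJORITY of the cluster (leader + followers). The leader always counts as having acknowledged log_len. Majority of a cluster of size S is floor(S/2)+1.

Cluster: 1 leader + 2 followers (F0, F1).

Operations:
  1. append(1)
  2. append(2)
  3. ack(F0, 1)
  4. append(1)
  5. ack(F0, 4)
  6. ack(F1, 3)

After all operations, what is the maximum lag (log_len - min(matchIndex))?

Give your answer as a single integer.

Answer: 1

Derivation:
Op 1: append 1 -> log_len=1
Op 2: append 2 -> log_len=3
Op 3: F0 acks idx 1 -> match: F0=1 F1=0; commitIndex=1
Op 4: append 1 -> log_len=4
Op 5: F0 acks idx 4 -> match: F0=4 F1=0; commitIndex=4
Op 6: F1 acks idx 3 -> match: F0=4 F1=3; commitIndex=4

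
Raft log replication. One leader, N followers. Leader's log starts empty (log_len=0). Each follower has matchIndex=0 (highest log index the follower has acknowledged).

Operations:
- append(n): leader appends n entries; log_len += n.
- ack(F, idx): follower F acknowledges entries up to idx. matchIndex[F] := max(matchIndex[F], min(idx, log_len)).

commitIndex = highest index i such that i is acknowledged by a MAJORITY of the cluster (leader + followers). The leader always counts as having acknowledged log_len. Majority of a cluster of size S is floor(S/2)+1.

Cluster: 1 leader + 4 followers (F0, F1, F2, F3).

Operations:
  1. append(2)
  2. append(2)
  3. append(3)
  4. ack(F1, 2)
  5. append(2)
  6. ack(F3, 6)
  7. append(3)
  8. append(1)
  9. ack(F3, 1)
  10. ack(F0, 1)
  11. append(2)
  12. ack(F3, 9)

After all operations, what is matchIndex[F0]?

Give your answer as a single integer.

Op 1: append 2 -> log_len=2
Op 2: append 2 -> log_len=4
Op 3: append 3 -> log_len=7
Op 4: F1 acks idx 2 -> match: F0=0 F1=2 F2=0 F3=0; commitIndex=0
Op 5: append 2 -> log_len=9
Op 6: F3 acks idx 6 -> match: F0=0 F1=2 F2=0 F3=6; commitIndex=2
Op 7: append 3 -> log_len=12
Op 8: append 1 -> log_len=13
Op 9: F3 acks idx 1 -> match: F0=0 F1=2 F2=0 F3=6; commitIndex=2
Op 10: F0 acks idx 1 -> match: F0=1 F1=2 F2=0 F3=6; commitIndex=2
Op 11: append 2 -> log_len=15
Op 12: F3 acks idx 9 -> match: F0=1 F1=2 F2=0 F3=9; commitIndex=2

Answer: 1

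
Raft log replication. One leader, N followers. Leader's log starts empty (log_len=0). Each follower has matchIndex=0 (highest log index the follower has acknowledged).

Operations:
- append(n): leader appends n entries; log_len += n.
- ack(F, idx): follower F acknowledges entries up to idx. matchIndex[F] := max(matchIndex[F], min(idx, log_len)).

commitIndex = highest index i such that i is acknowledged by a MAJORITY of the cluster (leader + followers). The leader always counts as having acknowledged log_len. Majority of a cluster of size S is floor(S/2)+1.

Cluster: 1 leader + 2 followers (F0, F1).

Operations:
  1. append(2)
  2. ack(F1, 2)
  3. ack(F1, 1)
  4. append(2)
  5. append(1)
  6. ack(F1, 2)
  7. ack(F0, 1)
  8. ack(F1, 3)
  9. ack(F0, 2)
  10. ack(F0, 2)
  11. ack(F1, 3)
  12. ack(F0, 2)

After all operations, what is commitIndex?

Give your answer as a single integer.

Answer: 3

Derivation:
Op 1: append 2 -> log_len=2
Op 2: F1 acks idx 2 -> match: F0=0 F1=2; commitIndex=2
Op 3: F1 acks idx 1 -> match: F0=0 F1=2; commitIndex=2
Op 4: append 2 -> log_len=4
Op 5: append 1 -> log_len=5
Op 6: F1 acks idx 2 -> match: F0=0 F1=2; commitIndex=2
Op 7: F0 acks idx 1 -> match: F0=1 F1=2; commitIndex=2
Op 8: F1 acks idx 3 -> match: F0=1 F1=3; commitIndex=3
Op 9: F0 acks idx 2 -> match: F0=2 F1=3; commitIndex=3
Op 10: F0 acks idx 2 -> match: F0=2 F1=3; commitIndex=3
Op 11: F1 acks idx 3 -> match: F0=2 F1=3; commitIndex=3
Op 12: F0 acks idx 2 -> match: F0=2 F1=3; commitIndex=3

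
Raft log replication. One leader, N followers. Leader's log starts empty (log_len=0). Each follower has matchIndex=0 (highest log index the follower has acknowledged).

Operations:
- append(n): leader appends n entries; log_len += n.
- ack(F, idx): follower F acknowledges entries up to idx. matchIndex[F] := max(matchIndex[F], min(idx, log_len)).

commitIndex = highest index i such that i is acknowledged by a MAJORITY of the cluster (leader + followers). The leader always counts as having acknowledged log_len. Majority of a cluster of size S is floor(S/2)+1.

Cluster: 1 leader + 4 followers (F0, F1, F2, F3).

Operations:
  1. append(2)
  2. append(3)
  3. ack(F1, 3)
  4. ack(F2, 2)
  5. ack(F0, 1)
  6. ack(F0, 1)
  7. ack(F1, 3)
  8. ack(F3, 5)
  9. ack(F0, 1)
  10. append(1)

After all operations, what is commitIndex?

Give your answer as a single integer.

Answer: 3

Derivation:
Op 1: append 2 -> log_len=2
Op 2: append 3 -> log_len=5
Op 3: F1 acks idx 3 -> match: F0=0 F1=3 F2=0 F3=0; commitIndex=0
Op 4: F2 acks idx 2 -> match: F0=0 F1=3 F2=2 F3=0; commitIndex=2
Op 5: F0 acks idx 1 -> match: F0=1 F1=3 F2=2 F3=0; commitIndex=2
Op 6: F0 acks idx 1 -> match: F0=1 F1=3 F2=2 F3=0; commitIndex=2
Op 7: F1 acks idx 3 -> match: F0=1 F1=3 F2=2 F3=0; commitIndex=2
Op 8: F3 acks idx 5 -> match: F0=1 F1=3 F2=2 F3=5; commitIndex=3
Op 9: F0 acks idx 1 -> match: F0=1 F1=3 F2=2 F3=5; commitIndex=3
Op 10: append 1 -> log_len=6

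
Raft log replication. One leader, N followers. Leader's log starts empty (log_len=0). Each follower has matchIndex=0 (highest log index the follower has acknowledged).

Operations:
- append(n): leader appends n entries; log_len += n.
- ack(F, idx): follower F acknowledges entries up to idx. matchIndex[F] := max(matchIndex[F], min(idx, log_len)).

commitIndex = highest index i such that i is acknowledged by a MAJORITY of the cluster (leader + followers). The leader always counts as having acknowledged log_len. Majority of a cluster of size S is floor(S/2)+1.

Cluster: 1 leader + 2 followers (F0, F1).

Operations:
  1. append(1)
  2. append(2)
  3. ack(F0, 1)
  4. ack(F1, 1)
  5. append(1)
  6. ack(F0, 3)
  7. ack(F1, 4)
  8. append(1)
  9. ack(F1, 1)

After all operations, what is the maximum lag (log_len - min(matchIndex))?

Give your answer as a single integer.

Op 1: append 1 -> log_len=1
Op 2: append 2 -> log_len=3
Op 3: F0 acks idx 1 -> match: F0=1 F1=0; commitIndex=1
Op 4: F1 acks idx 1 -> match: F0=1 F1=1; commitIndex=1
Op 5: append 1 -> log_len=4
Op 6: F0 acks idx 3 -> match: F0=3 F1=1; commitIndex=3
Op 7: F1 acks idx 4 -> match: F0=3 F1=4; commitIndex=4
Op 8: append 1 -> log_len=5
Op 9: F1 acks idx 1 -> match: F0=3 F1=4; commitIndex=4

Answer: 2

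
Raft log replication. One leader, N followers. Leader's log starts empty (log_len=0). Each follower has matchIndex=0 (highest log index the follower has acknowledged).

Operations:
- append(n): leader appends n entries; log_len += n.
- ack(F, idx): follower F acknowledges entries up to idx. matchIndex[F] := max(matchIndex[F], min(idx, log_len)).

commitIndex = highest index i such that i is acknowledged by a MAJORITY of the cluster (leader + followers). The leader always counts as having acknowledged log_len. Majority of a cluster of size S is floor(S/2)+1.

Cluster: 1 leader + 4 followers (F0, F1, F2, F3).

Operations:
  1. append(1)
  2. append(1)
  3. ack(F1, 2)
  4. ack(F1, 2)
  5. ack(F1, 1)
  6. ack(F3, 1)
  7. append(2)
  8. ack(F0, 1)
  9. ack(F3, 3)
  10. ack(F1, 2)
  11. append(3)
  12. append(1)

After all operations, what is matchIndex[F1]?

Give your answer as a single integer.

Answer: 2

Derivation:
Op 1: append 1 -> log_len=1
Op 2: append 1 -> log_len=2
Op 3: F1 acks idx 2 -> match: F0=0 F1=2 F2=0 F3=0; commitIndex=0
Op 4: F1 acks idx 2 -> match: F0=0 F1=2 F2=0 F3=0; commitIndex=0
Op 5: F1 acks idx 1 -> match: F0=0 F1=2 F2=0 F3=0; commitIndex=0
Op 6: F3 acks idx 1 -> match: F0=0 F1=2 F2=0 F3=1; commitIndex=1
Op 7: append 2 -> log_len=4
Op 8: F0 acks idx 1 -> match: F0=1 F1=2 F2=0 F3=1; commitIndex=1
Op 9: F3 acks idx 3 -> match: F0=1 F1=2 F2=0 F3=3; commitIndex=2
Op 10: F1 acks idx 2 -> match: F0=1 F1=2 F2=0 F3=3; commitIndex=2
Op 11: append 3 -> log_len=7
Op 12: append 1 -> log_len=8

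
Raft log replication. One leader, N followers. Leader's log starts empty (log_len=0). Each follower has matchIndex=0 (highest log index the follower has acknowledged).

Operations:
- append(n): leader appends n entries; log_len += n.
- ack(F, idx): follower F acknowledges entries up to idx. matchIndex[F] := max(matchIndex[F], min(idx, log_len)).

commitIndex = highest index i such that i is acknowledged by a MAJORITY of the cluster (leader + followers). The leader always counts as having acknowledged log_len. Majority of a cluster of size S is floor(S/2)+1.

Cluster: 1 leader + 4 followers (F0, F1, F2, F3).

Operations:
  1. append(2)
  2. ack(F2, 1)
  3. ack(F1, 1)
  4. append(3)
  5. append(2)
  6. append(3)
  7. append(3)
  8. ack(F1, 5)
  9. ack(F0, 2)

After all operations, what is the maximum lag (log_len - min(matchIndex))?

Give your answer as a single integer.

Answer: 13

Derivation:
Op 1: append 2 -> log_len=2
Op 2: F2 acks idx 1 -> match: F0=0 F1=0 F2=1 F3=0; commitIndex=0
Op 3: F1 acks idx 1 -> match: F0=0 F1=1 F2=1 F3=0; commitIndex=1
Op 4: append 3 -> log_len=5
Op 5: append 2 -> log_len=7
Op 6: append 3 -> log_len=10
Op 7: append 3 -> log_len=13
Op 8: F1 acks idx 5 -> match: F0=0 F1=5 F2=1 F3=0; commitIndex=1
Op 9: F0 acks idx 2 -> match: F0=2 F1=5 F2=1 F3=0; commitIndex=2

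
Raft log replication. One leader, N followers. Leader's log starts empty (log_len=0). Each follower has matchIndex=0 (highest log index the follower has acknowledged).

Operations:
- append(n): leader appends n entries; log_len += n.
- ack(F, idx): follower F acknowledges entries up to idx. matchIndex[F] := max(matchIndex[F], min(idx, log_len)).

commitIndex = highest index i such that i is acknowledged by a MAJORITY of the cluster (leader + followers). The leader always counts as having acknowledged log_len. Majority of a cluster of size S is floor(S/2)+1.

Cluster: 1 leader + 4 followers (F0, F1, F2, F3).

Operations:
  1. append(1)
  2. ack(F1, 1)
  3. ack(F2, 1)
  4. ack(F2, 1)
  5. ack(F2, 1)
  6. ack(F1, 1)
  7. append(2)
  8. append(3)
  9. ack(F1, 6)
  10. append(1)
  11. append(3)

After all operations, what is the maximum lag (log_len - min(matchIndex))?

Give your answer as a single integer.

Op 1: append 1 -> log_len=1
Op 2: F1 acks idx 1 -> match: F0=0 F1=1 F2=0 F3=0; commitIndex=0
Op 3: F2 acks idx 1 -> match: F0=0 F1=1 F2=1 F3=0; commitIndex=1
Op 4: F2 acks idx 1 -> match: F0=0 F1=1 F2=1 F3=0; commitIndex=1
Op 5: F2 acks idx 1 -> match: F0=0 F1=1 F2=1 F3=0; commitIndex=1
Op 6: F1 acks idx 1 -> match: F0=0 F1=1 F2=1 F3=0; commitIndex=1
Op 7: append 2 -> log_len=3
Op 8: append 3 -> log_len=6
Op 9: F1 acks idx 6 -> match: F0=0 F1=6 F2=1 F3=0; commitIndex=1
Op 10: append 1 -> log_len=7
Op 11: append 3 -> log_len=10

Answer: 10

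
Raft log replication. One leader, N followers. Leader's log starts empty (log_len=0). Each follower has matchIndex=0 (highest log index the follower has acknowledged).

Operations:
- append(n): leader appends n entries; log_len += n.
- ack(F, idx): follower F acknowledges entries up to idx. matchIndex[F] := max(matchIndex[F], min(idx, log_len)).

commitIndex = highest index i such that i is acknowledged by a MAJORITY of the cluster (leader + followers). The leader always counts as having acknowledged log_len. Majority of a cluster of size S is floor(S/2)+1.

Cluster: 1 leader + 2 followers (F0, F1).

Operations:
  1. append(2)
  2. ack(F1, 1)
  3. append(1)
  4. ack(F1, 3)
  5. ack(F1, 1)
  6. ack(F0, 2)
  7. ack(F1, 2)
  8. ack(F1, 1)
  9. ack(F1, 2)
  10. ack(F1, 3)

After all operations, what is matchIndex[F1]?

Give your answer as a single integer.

Answer: 3

Derivation:
Op 1: append 2 -> log_len=2
Op 2: F1 acks idx 1 -> match: F0=0 F1=1; commitIndex=1
Op 3: append 1 -> log_len=3
Op 4: F1 acks idx 3 -> match: F0=0 F1=3; commitIndex=3
Op 5: F1 acks idx 1 -> match: F0=0 F1=3; commitIndex=3
Op 6: F0 acks idx 2 -> match: F0=2 F1=3; commitIndex=3
Op 7: F1 acks idx 2 -> match: F0=2 F1=3; commitIndex=3
Op 8: F1 acks idx 1 -> match: F0=2 F1=3; commitIndex=3
Op 9: F1 acks idx 2 -> match: F0=2 F1=3; commitIndex=3
Op 10: F1 acks idx 3 -> match: F0=2 F1=3; commitIndex=3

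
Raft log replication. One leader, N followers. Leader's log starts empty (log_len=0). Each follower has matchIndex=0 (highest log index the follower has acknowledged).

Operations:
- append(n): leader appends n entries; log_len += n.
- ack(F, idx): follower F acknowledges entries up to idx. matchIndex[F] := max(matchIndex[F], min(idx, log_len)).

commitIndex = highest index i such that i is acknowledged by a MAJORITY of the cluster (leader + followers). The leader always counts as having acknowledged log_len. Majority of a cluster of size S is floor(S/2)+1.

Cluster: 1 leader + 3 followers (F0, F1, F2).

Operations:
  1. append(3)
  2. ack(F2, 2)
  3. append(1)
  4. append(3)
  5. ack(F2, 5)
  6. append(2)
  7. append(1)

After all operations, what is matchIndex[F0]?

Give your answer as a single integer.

Op 1: append 3 -> log_len=3
Op 2: F2 acks idx 2 -> match: F0=0 F1=0 F2=2; commitIndex=0
Op 3: append 1 -> log_len=4
Op 4: append 3 -> log_len=7
Op 5: F2 acks idx 5 -> match: F0=0 F1=0 F2=5; commitIndex=0
Op 6: append 2 -> log_len=9
Op 7: append 1 -> log_len=10

Answer: 0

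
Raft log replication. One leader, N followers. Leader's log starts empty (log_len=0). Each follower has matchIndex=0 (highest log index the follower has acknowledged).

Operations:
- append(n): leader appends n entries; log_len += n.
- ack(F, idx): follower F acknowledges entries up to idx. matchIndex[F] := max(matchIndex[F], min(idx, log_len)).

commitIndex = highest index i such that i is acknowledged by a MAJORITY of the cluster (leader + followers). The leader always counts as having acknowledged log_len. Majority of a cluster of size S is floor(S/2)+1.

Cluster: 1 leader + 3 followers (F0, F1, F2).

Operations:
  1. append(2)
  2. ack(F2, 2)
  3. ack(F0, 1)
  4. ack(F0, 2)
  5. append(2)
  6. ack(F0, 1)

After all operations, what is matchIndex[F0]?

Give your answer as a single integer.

Answer: 2

Derivation:
Op 1: append 2 -> log_len=2
Op 2: F2 acks idx 2 -> match: F0=0 F1=0 F2=2; commitIndex=0
Op 3: F0 acks idx 1 -> match: F0=1 F1=0 F2=2; commitIndex=1
Op 4: F0 acks idx 2 -> match: F0=2 F1=0 F2=2; commitIndex=2
Op 5: append 2 -> log_len=4
Op 6: F0 acks idx 1 -> match: F0=2 F1=0 F2=2; commitIndex=2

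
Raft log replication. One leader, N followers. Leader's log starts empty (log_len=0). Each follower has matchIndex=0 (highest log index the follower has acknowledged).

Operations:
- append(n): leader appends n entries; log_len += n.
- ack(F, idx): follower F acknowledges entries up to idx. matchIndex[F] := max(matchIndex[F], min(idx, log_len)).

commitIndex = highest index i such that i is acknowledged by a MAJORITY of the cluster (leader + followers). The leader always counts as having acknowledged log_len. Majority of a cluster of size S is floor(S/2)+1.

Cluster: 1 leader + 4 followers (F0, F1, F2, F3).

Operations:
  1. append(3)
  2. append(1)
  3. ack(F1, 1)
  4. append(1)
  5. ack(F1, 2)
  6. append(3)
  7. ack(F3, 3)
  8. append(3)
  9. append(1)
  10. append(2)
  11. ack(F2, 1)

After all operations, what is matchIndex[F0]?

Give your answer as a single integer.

Op 1: append 3 -> log_len=3
Op 2: append 1 -> log_len=4
Op 3: F1 acks idx 1 -> match: F0=0 F1=1 F2=0 F3=0; commitIndex=0
Op 4: append 1 -> log_len=5
Op 5: F1 acks idx 2 -> match: F0=0 F1=2 F2=0 F3=0; commitIndex=0
Op 6: append 3 -> log_len=8
Op 7: F3 acks idx 3 -> match: F0=0 F1=2 F2=0 F3=3; commitIndex=2
Op 8: append 3 -> log_len=11
Op 9: append 1 -> log_len=12
Op 10: append 2 -> log_len=14
Op 11: F2 acks idx 1 -> match: F0=0 F1=2 F2=1 F3=3; commitIndex=2

Answer: 0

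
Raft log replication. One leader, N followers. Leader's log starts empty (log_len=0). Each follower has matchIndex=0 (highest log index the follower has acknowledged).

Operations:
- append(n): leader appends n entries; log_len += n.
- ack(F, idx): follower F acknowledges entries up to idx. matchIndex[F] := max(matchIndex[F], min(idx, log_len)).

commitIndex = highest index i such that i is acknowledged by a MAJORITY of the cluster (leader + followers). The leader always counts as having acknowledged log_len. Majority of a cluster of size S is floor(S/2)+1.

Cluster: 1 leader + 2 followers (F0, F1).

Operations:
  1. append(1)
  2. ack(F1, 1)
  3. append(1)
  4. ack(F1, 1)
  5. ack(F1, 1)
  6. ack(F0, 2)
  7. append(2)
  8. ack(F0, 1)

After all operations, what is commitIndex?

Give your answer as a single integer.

Answer: 2

Derivation:
Op 1: append 1 -> log_len=1
Op 2: F1 acks idx 1 -> match: F0=0 F1=1; commitIndex=1
Op 3: append 1 -> log_len=2
Op 4: F1 acks idx 1 -> match: F0=0 F1=1; commitIndex=1
Op 5: F1 acks idx 1 -> match: F0=0 F1=1; commitIndex=1
Op 6: F0 acks idx 2 -> match: F0=2 F1=1; commitIndex=2
Op 7: append 2 -> log_len=4
Op 8: F0 acks idx 1 -> match: F0=2 F1=1; commitIndex=2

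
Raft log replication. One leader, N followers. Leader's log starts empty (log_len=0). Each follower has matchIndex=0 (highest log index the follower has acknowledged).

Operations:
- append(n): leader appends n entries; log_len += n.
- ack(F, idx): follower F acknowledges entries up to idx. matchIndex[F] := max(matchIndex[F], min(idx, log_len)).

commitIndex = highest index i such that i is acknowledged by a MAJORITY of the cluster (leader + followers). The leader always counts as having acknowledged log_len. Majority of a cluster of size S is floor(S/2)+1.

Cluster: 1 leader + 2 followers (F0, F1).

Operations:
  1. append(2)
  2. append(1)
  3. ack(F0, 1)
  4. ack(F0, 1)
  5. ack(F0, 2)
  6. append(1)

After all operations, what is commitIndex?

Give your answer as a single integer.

Op 1: append 2 -> log_len=2
Op 2: append 1 -> log_len=3
Op 3: F0 acks idx 1 -> match: F0=1 F1=0; commitIndex=1
Op 4: F0 acks idx 1 -> match: F0=1 F1=0; commitIndex=1
Op 5: F0 acks idx 2 -> match: F0=2 F1=0; commitIndex=2
Op 6: append 1 -> log_len=4

Answer: 2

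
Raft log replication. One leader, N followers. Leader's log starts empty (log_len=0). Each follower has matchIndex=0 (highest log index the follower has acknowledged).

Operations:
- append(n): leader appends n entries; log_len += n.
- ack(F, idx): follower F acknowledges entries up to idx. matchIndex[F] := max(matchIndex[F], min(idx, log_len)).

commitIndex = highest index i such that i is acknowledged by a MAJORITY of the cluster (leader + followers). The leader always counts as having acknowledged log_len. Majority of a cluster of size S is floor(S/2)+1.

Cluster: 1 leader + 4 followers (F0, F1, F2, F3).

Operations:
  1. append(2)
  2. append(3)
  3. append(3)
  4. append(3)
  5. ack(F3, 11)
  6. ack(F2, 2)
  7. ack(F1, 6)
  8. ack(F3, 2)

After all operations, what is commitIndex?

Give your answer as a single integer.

Answer: 6

Derivation:
Op 1: append 2 -> log_len=2
Op 2: append 3 -> log_len=5
Op 3: append 3 -> log_len=8
Op 4: append 3 -> log_len=11
Op 5: F3 acks idx 11 -> match: F0=0 F1=0 F2=0 F3=11; commitIndex=0
Op 6: F2 acks idx 2 -> match: F0=0 F1=0 F2=2 F3=11; commitIndex=2
Op 7: F1 acks idx 6 -> match: F0=0 F1=6 F2=2 F3=11; commitIndex=6
Op 8: F3 acks idx 2 -> match: F0=0 F1=6 F2=2 F3=11; commitIndex=6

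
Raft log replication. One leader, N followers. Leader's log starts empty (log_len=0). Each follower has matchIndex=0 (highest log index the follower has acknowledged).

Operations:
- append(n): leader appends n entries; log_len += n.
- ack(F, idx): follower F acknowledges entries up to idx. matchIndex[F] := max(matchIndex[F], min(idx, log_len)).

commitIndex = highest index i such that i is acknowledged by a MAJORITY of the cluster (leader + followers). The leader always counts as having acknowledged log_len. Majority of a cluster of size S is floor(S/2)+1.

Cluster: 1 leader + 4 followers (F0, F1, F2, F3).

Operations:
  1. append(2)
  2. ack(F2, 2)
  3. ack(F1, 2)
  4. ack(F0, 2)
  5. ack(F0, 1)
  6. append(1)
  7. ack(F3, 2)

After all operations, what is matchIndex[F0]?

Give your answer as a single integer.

Op 1: append 2 -> log_len=2
Op 2: F2 acks idx 2 -> match: F0=0 F1=0 F2=2 F3=0; commitIndex=0
Op 3: F1 acks idx 2 -> match: F0=0 F1=2 F2=2 F3=0; commitIndex=2
Op 4: F0 acks idx 2 -> match: F0=2 F1=2 F2=2 F3=0; commitIndex=2
Op 5: F0 acks idx 1 -> match: F0=2 F1=2 F2=2 F3=0; commitIndex=2
Op 6: append 1 -> log_len=3
Op 7: F3 acks idx 2 -> match: F0=2 F1=2 F2=2 F3=2; commitIndex=2

Answer: 2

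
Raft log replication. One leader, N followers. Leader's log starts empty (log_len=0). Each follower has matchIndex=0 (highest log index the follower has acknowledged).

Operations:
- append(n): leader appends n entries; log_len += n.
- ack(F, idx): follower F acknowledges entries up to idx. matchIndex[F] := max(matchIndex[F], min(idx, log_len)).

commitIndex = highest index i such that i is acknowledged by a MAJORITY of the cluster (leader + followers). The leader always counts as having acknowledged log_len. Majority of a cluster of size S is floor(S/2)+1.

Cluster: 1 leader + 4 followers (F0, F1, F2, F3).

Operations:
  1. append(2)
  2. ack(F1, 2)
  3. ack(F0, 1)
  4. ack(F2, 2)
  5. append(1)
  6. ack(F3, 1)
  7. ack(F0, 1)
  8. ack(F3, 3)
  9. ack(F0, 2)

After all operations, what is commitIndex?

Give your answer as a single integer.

Answer: 2

Derivation:
Op 1: append 2 -> log_len=2
Op 2: F1 acks idx 2 -> match: F0=0 F1=2 F2=0 F3=0; commitIndex=0
Op 3: F0 acks idx 1 -> match: F0=1 F1=2 F2=0 F3=0; commitIndex=1
Op 4: F2 acks idx 2 -> match: F0=1 F1=2 F2=2 F3=0; commitIndex=2
Op 5: append 1 -> log_len=3
Op 6: F3 acks idx 1 -> match: F0=1 F1=2 F2=2 F3=1; commitIndex=2
Op 7: F0 acks idx 1 -> match: F0=1 F1=2 F2=2 F3=1; commitIndex=2
Op 8: F3 acks idx 3 -> match: F0=1 F1=2 F2=2 F3=3; commitIndex=2
Op 9: F0 acks idx 2 -> match: F0=2 F1=2 F2=2 F3=3; commitIndex=2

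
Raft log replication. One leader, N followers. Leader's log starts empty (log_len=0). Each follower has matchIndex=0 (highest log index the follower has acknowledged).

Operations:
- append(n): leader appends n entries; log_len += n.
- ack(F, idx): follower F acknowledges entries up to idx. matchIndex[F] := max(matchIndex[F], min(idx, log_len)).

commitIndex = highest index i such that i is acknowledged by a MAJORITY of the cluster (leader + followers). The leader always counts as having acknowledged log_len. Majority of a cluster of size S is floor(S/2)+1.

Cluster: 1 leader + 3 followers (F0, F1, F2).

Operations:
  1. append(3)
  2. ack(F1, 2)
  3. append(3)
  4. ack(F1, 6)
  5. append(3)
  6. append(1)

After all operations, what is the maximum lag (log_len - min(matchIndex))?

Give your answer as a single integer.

Op 1: append 3 -> log_len=3
Op 2: F1 acks idx 2 -> match: F0=0 F1=2 F2=0; commitIndex=0
Op 3: append 3 -> log_len=6
Op 4: F1 acks idx 6 -> match: F0=0 F1=6 F2=0; commitIndex=0
Op 5: append 3 -> log_len=9
Op 6: append 1 -> log_len=10

Answer: 10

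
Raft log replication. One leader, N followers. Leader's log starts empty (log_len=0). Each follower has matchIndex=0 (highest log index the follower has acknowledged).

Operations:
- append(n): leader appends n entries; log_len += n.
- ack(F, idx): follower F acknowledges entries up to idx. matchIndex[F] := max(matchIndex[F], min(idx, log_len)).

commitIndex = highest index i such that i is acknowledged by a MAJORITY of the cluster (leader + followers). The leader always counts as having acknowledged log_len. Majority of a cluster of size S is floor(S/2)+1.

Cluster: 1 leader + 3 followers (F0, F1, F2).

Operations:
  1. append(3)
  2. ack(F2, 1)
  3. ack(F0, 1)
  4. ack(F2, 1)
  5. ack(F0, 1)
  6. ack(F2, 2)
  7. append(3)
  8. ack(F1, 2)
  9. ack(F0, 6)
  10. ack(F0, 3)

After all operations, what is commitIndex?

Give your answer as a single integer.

Answer: 2

Derivation:
Op 1: append 3 -> log_len=3
Op 2: F2 acks idx 1 -> match: F0=0 F1=0 F2=1; commitIndex=0
Op 3: F0 acks idx 1 -> match: F0=1 F1=0 F2=1; commitIndex=1
Op 4: F2 acks idx 1 -> match: F0=1 F1=0 F2=1; commitIndex=1
Op 5: F0 acks idx 1 -> match: F0=1 F1=0 F2=1; commitIndex=1
Op 6: F2 acks idx 2 -> match: F0=1 F1=0 F2=2; commitIndex=1
Op 7: append 3 -> log_len=6
Op 8: F1 acks idx 2 -> match: F0=1 F1=2 F2=2; commitIndex=2
Op 9: F0 acks idx 6 -> match: F0=6 F1=2 F2=2; commitIndex=2
Op 10: F0 acks idx 3 -> match: F0=6 F1=2 F2=2; commitIndex=2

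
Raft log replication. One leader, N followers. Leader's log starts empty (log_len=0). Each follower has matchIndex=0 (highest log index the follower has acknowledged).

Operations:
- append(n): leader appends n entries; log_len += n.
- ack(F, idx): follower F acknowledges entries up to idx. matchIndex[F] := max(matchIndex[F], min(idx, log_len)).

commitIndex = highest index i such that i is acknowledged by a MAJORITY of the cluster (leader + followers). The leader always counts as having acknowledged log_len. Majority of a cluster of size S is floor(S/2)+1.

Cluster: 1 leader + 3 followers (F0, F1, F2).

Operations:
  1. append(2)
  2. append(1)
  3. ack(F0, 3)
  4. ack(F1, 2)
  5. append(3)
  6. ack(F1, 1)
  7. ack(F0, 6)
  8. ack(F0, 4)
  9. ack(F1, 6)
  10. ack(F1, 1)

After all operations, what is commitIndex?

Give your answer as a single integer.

Answer: 6

Derivation:
Op 1: append 2 -> log_len=2
Op 2: append 1 -> log_len=3
Op 3: F0 acks idx 3 -> match: F0=3 F1=0 F2=0; commitIndex=0
Op 4: F1 acks idx 2 -> match: F0=3 F1=2 F2=0; commitIndex=2
Op 5: append 3 -> log_len=6
Op 6: F1 acks idx 1 -> match: F0=3 F1=2 F2=0; commitIndex=2
Op 7: F0 acks idx 6 -> match: F0=6 F1=2 F2=0; commitIndex=2
Op 8: F0 acks idx 4 -> match: F0=6 F1=2 F2=0; commitIndex=2
Op 9: F1 acks idx 6 -> match: F0=6 F1=6 F2=0; commitIndex=6
Op 10: F1 acks idx 1 -> match: F0=6 F1=6 F2=0; commitIndex=6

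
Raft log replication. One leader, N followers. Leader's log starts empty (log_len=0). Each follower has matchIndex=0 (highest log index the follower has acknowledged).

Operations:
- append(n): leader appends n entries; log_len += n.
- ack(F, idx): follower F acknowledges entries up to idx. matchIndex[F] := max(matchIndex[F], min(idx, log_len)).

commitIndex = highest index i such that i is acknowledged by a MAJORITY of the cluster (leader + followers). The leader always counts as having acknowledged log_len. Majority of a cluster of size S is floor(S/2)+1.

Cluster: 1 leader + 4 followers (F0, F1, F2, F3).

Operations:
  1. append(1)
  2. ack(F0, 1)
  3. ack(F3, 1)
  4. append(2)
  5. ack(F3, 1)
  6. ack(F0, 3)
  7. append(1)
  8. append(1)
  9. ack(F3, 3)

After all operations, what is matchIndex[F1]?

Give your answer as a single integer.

Op 1: append 1 -> log_len=1
Op 2: F0 acks idx 1 -> match: F0=1 F1=0 F2=0 F3=0; commitIndex=0
Op 3: F3 acks idx 1 -> match: F0=1 F1=0 F2=0 F3=1; commitIndex=1
Op 4: append 2 -> log_len=3
Op 5: F3 acks idx 1 -> match: F0=1 F1=0 F2=0 F3=1; commitIndex=1
Op 6: F0 acks idx 3 -> match: F0=3 F1=0 F2=0 F3=1; commitIndex=1
Op 7: append 1 -> log_len=4
Op 8: append 1 -> log_len=5
Op 9: F3 acks idx 3 -> match: F0=3 F1=0 F2=0 F3=3; commitIndex=3

Answer: 0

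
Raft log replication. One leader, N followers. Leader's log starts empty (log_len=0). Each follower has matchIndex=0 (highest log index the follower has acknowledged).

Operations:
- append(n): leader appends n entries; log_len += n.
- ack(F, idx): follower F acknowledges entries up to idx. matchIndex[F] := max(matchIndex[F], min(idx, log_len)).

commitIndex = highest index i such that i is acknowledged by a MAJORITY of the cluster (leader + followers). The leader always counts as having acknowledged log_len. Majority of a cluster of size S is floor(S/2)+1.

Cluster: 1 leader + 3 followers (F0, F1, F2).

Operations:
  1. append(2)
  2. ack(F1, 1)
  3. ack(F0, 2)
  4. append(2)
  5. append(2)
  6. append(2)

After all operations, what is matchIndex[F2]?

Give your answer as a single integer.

Op 1: append 2 -> log_len=2
Op 2: F1 acks idx 1 -> match: F0=0 F1=1 F2=0; commitIndex=0
Op 3: F0 acks idx 2 -> match: F0=2 F1=1 F2=0; commitIndex=1
Op 4: append 2 -> log_len=4
Op 5: append 2 -> log_len=6
Op 6: append 2 -> log_len=8

Answer: 0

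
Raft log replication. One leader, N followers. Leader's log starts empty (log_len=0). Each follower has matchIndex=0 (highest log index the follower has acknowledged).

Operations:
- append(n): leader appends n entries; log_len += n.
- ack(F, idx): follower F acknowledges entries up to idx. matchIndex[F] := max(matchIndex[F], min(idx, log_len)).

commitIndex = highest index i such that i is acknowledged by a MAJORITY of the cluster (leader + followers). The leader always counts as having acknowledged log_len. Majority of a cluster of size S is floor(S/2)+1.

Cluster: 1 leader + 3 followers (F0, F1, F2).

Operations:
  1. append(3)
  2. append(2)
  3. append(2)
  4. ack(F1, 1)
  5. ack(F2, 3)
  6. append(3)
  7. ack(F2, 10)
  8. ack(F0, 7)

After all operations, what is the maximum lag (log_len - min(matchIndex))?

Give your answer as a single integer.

Op 1: append 3 -> log_len=3
Op 2: append 2 -> log_len=5
Op 3: append 2 -> log_len=7
Op 4: F1 acks idx 1 -> match: F0=0 F1=1 F2=0; commitIndex=0
Op 5: F2 acks idx 3 -> match: F0=0 F1=1 F2=3; commitIndex=1
Op 6: append 3 -> log_len=10
Op 7: F2 acks idx 10 -> match: F0=0 F1=1 F2=10; commitIndex=1
Op 8: F0 acks idx 7 -> match: F0=7 F1=1 F2=10; commitIndex=7

Answer: 9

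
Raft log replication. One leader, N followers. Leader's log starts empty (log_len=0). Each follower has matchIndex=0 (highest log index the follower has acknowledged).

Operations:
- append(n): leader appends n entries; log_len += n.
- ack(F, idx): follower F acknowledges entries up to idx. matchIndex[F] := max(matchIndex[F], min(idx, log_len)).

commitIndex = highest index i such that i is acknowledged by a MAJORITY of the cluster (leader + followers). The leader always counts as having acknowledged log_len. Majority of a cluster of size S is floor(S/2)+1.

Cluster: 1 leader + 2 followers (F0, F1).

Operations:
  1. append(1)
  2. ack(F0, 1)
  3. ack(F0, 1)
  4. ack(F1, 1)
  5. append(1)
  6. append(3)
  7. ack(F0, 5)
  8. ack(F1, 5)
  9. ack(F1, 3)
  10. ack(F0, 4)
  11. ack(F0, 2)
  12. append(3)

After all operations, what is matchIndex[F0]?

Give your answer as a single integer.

Answer: 5

Derivation:
Op 1: append 1 -> log_len=1
Op 2: F0 acks idx 1 -> match: F0=1 F1=0; commitIndex=1
Op 3: F0 acks idx 1 -> match: F0=1 F1=0; commitIndex=1
Op 4: F1 acks idx 1 -> match: F0=1 F1=1; commitIndex=1
Op 5: append 1 -> log_len=2
Op 6: append 3 -> log_len=5
Op 7: F0 acks idx 5 -> match: F0=5 F1=1; commitIndex=5
Op 8: F1 acks idx 5 -> match: F0=5 F1=5; commitIndex=5
Op 9: F1 acks idx 3 -> match: F0=5 F1=5; commitIndex=5
Op 10: F0 acks idx 4 -> match: F0=5 F1=5; commitIndex=5
Op 11: F0 acks idx 2 -> match: F0=5 F1=5; commitIndex=5
Op 12: append 3 -> log_len=8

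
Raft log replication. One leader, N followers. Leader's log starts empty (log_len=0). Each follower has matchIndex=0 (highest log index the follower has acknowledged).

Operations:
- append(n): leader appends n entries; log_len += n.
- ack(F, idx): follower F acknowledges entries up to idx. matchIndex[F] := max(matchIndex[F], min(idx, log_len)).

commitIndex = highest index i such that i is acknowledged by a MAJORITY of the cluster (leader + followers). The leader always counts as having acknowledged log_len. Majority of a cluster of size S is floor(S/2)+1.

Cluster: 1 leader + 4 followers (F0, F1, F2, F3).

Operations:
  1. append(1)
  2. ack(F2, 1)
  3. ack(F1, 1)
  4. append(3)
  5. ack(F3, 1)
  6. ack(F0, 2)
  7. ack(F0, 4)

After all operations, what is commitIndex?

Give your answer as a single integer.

Op 1: append 1 -> log_len=1
Op 2: F2 acks idx 1 -> match: F0=0 F1=0 F2=1 F3=0; commitIndex=0
Op 3: F1 acks idx 1 -> match: F0=0 F1=1 F2=1 F3=0; commitIndex=1
Op 4: append 3 -> log_len=4
Op 5: F3 acks idx 1 -> match: F0=0 F1=1 F2=1 F3=1; commitIndex=1
Op 6: F0 acks idx 2 -> match: F0=2 F1=1 F2=1 F3=1; commitIndex=1
Op 7: F0 acks idx 4 -> match: F0=4 F1=1 F2=1 F3=1; commitIndex=1

Answer: 1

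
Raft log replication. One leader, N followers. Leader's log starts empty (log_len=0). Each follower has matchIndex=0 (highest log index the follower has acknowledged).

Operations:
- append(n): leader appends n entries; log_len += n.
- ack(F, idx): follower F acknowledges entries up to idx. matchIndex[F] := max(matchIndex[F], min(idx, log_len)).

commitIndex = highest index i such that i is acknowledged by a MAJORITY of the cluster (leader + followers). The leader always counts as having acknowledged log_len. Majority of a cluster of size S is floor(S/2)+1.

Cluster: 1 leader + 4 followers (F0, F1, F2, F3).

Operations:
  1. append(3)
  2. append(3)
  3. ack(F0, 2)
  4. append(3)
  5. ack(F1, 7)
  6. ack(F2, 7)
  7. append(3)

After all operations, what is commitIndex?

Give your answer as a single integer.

Answer: 7

Derivation:
Op 1: append 3 -> log_len=3
Op 2: append 3 -> log_len=6
Op 3: F0 acks idx 2 -> match: F0=2 F1=0 F2=0 F3=0; commitIndex=0
Op 4: append 3 -> log_len=9
Op 5: F1 acks idx 7 -> match: F0=2 F1=7 F2=0 F3=0; commitIndex=2
Op 6: F2 acks idx 7 -> match: F0=2 F1=7 F2=7 F3=0; commitIndex=7
Op 7: append 3 -> log_len=12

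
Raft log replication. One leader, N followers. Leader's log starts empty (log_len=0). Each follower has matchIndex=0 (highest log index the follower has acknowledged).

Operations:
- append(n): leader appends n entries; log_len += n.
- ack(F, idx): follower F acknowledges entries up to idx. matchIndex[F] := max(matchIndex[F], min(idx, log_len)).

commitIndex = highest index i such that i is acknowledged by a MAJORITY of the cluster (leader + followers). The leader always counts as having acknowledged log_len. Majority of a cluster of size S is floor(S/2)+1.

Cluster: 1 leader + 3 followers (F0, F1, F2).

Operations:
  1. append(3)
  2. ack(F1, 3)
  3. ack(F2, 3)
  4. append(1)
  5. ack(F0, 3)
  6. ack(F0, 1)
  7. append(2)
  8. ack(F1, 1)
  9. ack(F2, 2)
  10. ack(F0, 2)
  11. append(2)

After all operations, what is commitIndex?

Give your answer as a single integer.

Answer: 3

Derivation:
Op 1: append 3 -> log_len=3
Op 2: F1 acks idx 3 -> match: F0=0 F1=3 F2=0; commitIndex=0
Op 3: F2 acks idx 3 -> match: F0=0 F1=3 F2=3; commitIndex=3
Op 4: append 1 -> log_len=4
Op 5: F0 acks idx 3 -> match: F0=3 F1=3 F2=3; commitIndex=3
Op 6: F0 acks idx 1 -> match: F0=3 F1=3 F2=3; commitIndex=3
Op 7: append 2 -> log_len=6
Op 8: F1 acks idx 1 -> match: F0=3 F1=3 F2=3; commitIndex=3
Op 9: F2 acks idx 2 -> match: F0=3 F1=3 F2=3; commitIndex=3
Op 10: F0 acks idx 2 -> match: F0=3 F1=3 F2=3; commitIndex=3
Op 11: append 2 -> log_len=8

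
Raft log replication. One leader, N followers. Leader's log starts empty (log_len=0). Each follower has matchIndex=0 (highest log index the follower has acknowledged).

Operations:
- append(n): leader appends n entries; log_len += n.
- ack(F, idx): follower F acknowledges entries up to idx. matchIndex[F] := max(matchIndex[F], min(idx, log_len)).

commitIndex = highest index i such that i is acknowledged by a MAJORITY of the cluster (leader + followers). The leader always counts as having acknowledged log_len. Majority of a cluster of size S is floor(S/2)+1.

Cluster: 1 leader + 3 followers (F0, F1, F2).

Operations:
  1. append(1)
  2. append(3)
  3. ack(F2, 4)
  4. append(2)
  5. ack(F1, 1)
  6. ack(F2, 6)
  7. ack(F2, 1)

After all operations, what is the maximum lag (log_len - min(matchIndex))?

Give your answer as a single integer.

Op 1: append 1 -> log_len=1
Op 2: append 3 -> log_len=4
Op 3: F2 acks idx 4 -> match: F0=0 F1=0 F2=4; commitIndex=0
Op 4: append 2 -> log_len=6
Op 5: F1 acks idx 1 -> match: F0=0 F1=1 F2=4; commitIndex=1
Op 6: F2 acks idx 6 -> match: F0=0 F1=1 F2=6; commitIndex=1
Op 7: F2 acks idx 1 -> match: F0=0 F1=1 F2=6; commitIndex=1

Answer: 6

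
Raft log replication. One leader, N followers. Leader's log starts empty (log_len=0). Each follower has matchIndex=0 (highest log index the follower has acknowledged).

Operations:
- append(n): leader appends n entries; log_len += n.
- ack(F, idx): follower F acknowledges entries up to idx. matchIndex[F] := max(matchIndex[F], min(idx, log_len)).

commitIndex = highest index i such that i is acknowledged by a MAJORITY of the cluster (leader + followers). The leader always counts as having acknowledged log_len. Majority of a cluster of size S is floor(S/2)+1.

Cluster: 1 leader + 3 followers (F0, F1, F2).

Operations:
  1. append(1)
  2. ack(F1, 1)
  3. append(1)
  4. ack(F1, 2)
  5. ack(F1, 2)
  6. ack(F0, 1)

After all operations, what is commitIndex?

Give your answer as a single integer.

Op 1: append 1 -> log_len=1
Op 2: F1 acks idx 1 -> match: F0=0 F1=1 F2=0; commitIndex=0
Op 3: append 1 -> log_len=2
Op 4: F1 acks idx 2 -> match: F0=0 F1=2 F2=0; commitIndex=0
Op 5: F1 acks idx 2 -> match: F0=0 F1=2 F2=0; commitIndex=0
Op 6: F0 acks idx 1 -> match: F0=1 F1=2 F2=0; commitIndex=1

Answer: 1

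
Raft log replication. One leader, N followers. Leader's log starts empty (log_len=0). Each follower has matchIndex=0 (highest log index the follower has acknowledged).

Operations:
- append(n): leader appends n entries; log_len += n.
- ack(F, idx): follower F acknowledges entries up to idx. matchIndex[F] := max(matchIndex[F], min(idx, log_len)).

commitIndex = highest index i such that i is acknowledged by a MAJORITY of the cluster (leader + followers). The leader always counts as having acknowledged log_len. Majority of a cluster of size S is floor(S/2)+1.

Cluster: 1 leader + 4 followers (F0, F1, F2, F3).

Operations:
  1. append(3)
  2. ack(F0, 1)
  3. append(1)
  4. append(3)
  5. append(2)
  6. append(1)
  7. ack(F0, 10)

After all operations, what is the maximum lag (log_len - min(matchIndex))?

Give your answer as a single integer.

Op 1: append 3 -> log_len=3
Op 2: F0 acks idx 1 -> match: F0=1 F1=0 F2=0 F3=0; commitIndex=0
Op 3: append 1 -> log_len=4
Op 4: append 3 -> log_len=7
Op 5: append 2 -> log_len=9
Op 6: append 1 -> log_len=10
Op 7: F0 acks idx 10 -> match: F0=10 F1=0 F2=0 F3=0; commitIndex=0

Answer: 10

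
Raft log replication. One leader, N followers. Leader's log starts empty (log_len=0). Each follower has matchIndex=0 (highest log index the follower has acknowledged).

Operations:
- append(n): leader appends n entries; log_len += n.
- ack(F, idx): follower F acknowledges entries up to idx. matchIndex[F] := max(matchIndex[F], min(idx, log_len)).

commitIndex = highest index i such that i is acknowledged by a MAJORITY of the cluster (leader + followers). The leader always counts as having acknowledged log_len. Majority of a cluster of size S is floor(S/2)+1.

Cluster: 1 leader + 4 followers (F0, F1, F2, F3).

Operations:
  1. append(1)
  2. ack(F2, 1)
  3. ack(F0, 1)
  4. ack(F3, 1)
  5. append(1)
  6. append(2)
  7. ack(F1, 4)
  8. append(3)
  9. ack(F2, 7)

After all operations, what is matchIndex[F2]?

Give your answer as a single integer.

Op 1: append 1 -> log_len=1
Op 2: F2 acks idx 1 -> match: F0=0 F1=0 F2=1 F3=0; commitIndex=0
Op 3: F0 acks idx 1 -> match: F0=1 F1=0 F2=1 F3=0; commitIndex=1
Op 4: F3 acks idx 1 -> match: F0=1 F1=0 F2=1 F3=1; commitIndex=1
Op 5: append 1 -> log_len=2
Op 6: append 2 -> log_len=4
Op 7: F1 acks idx 4 -> match: F0=1 F1=4 F2=1 F3=1; commitIndex=1
Op 8: append 3 -> log_len=7
Op 9: F2 acks idx 7 -> match: F0=1 F1=4 F2=7 F3=1; commitIndex=4

Answer: 7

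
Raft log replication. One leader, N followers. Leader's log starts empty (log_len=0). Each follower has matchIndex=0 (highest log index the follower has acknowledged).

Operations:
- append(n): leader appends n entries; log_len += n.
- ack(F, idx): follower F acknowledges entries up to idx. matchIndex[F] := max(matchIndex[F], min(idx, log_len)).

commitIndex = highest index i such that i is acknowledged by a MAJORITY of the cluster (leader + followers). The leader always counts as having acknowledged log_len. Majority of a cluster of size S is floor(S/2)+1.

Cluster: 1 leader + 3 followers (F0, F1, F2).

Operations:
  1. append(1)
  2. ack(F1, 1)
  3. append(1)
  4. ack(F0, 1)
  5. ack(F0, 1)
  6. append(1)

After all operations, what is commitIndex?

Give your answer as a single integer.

Answer: 1

Derivation:
Op 1: append 1 -> log_len=1
Op 2: F1 acks idx 1 -> match: F0=0 F1=1 F2=0; commitIndex=0
Op 3: append 1 -> log_len=2
Op 4: F0 acks idx 1 -> match: F0=1 F1=1 F2=0; commitIndex=1
Op 5: F0 acks idx 1 -> match: F0=1 F1=1 F2=0; commitIndex=1
Op 6: append 1 -> log_len=3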